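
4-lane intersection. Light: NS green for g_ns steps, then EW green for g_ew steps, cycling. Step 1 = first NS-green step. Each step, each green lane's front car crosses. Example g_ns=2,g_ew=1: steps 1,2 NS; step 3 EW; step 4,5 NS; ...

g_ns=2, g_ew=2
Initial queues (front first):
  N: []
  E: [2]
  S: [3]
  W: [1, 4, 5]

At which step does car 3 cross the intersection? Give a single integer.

Step 1 [NS]: N:empty,E:wait,S:car3-GO,W:wait | queues: N=0 E=1 S=0 W=3
Step 2 [NS]: N:empty,E:wait,S:empty,W:wait | queues: N=0 E=1 S=0 W=3
Step 3 [EW]: N:wait,E:car2-GO,S:wait,W:car1-GO | queues: N=0 E=0 S=0 W=2
Step 4 [EW]: N:wait,E:empty,S:wait,W:car4-GO | queues: N=0 E=0 S=0 W=1
Step 5 [NS]: N:empty,E:wait,S:empty,W:wait | queues: N=0 E=0 S=0 W=1
Step 6 [NS]: N:empty,E:wait,S:empty,W:wait | queues: N=0 E=0 S=0 W=1
Step 7 [EW]: N:wait,E:empty,S:wait,W:car5-GO | queues: N=0 E=0 S=0 W=0
Car 3 crosses at step 1

1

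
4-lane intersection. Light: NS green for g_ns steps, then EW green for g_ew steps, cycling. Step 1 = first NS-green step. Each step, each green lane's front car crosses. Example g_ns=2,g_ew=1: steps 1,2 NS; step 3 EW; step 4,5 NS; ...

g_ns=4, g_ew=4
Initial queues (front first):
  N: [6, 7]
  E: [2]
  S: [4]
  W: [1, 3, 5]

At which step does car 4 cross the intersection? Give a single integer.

Step 1 [NS]: N:car6-GO,E:wait,S:car4-GO,W:wait | queues: N=1 E=1 S=0 W=3
Step 2 [NS]: N:car7-GO,E:wait,S:empty,W:wait | queues: N=0 E=1 S=0 W=3
Step 3 [NS]: N:empty,E:wait,S:empty,W:wait | queues: N=0 E=1 S=0 W=3
Step 4 [NS]: N:empty,E:wait,S:empty,W:wait | queues: N=0 E=1 S=0 W=3
Step 5 [EW]: N:wait,E:car2-GO,S:wait,W:car1-GO | queues: N=0 E=0 S=0 W=2
Step 6 [EW]: N:wait,E:empty,S:wait,W:car3-GO | queues: N=0 E=0 S=0 W=1
Step 7 [EW]: N:wait,E:empty,S:wait,W:car5-GO | queues: N=0 E=0 S=0 W=0
Car 4 crosses at step 1

1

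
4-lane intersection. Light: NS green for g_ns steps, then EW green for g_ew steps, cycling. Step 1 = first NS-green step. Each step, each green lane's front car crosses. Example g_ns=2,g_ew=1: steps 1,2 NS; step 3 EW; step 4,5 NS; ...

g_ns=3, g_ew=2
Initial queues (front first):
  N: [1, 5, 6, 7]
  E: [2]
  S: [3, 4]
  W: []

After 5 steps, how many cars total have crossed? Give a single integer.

Step 1 [NS]: N:car1-GO,E:wait,S:car3-GO,W:wait | queues: N=3 E=1 S=1 W=0
Step 2 [NS]: N:car5-GO,E:wait,S:car4-GO,W:wait | queues: N=2 E=1 S=0 W=0
Step 3 [NS]: N:car6-GO,E:wait,S:empty,W:wait | queues: N=1 E=1 S=0 W=0
Step 4 [EW]: N:wait,E:car2-GO,S:wait,W:empty | queues: N=1 E=0 S=0 W=0
Step 5 [EW]: N:wait,E:empty,S:wait,W:empty | queues: N=1 E=0 S=0 W=0
Cars crossed by step 5: 6

Answer: 6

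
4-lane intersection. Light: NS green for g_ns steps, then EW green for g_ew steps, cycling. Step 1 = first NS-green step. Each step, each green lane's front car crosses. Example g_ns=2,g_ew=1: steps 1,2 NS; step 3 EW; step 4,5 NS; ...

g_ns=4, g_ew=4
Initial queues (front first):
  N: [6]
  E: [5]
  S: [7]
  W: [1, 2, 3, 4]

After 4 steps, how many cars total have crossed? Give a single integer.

Answer: 2

Derivation:
Step 1 [NS]: N:car6-GO,E:wait,S:car7-GO,W:wait | queues: N=0 E=1 S=0 W=4
Step 2 [NS]: N:empty,E:wait,S:empty,W:wait | queues: N=0 E=1 S=0 W=4
Step 3 [NS]: N:empty,E:wait,S:empty,W:wait | queues: N=0 E=1 S=0 W=4
Step 4 [NS]: N:empty,E:wait,S:empty,W:wait | queues: N=0 E=1 S=0 W=4
Cars crossed by step 4: 2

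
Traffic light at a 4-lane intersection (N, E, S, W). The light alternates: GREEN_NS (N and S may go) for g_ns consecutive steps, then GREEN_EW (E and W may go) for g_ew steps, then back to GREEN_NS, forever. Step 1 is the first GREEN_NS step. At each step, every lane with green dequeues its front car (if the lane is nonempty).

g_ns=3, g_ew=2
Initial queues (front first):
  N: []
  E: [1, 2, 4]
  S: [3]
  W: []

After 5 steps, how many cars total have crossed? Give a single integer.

Step 1 [NS]: N:empty,E:wait,S:car3-GO,W:wait | queues: N=0 E=3 S=0 W=0
Step 2 [NS]: N:empty,E:wait,S:empty,W:wait | queues: N=0 E=3 S=0 W=0
Step 3 [NS]: N:empty,E:wait,S:empty,W:wait | queues: N=0 E=3 S=0 W=0
Step 4 [EW]: N:wait,E:car1-GO,S:wait,W:empty | queues: N=0 E=2 S=0 W=0
Step 5 [EW]: N:wait,E:car2-GO,S:wait,W:empty | queues: N=0 E=1 S=0 W=0
Cars crossed by step 5: 3

Answer: 3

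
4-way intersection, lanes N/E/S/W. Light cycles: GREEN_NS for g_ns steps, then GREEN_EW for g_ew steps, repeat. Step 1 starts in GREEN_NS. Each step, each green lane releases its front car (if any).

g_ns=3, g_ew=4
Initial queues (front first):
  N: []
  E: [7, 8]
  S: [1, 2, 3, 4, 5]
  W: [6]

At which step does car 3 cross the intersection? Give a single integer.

Step 1 [NS]: N:empty,E:wait,S:car1-GO,W:wait | queues: N=0 E=2 S=4 W=1
Step 2 [NS]: N:empty,E:wait,S:car2-GO,W:wait | queues: N=0 E=2 S=3 W=1
Step 3 [NS]: N:empty,E:wait,S:car3-GO,W:wait | queues: N=0 E=2 S=2 W=1
Step 4 [EW]: N:wait,E:car7-GO,S:wait,W:car6-GO | queues: N=0 E=1 S=2 W=0
Step 5 [EW]: N:wait,E:car8-GO,S:wait,W:empty | queues: N=0 E=0 S=2 W=0
Step 6 [EW]: N:wait,E:empty,S:wait,W:empty | queues: N=0 E=0 S=2 W=0
Step 7 [EW]: N:wait,E:empty,S:wait,W:empty | queues: N=0 E=0 S=2 W=0
Step 8 [NS]: N:empty,E:wait,S:car4-GO,W:wait | queues: N=0 E=0 S=1 W=0
Step 9 [NS]: N:empty,E:wait,S:car5-GO,W:wait | queues: N=0 E=0 S=0 W=0
Car 3 crosses at step 3

3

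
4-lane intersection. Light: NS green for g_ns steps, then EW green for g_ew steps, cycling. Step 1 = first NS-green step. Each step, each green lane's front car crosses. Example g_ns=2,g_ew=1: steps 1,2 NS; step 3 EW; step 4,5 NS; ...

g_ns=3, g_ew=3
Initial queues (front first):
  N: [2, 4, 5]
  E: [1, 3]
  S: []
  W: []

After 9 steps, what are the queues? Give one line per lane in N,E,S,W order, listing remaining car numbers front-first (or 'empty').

Step 1 [NS]: N:car2-GO,E:wait,S:empty,W:wait | queues: N=2 E=2 S=0 W=0
Step 2 [NS]: N:car4-GO,E:wait,S:empty,W:wait | queues: N=1 E=2 S=0 W=0
Step 3 [NS]: N:car5-GO,E:wait,S:empty,W:wait | queues: N=0 E=2 S=0 W=0
Step 4 [EW]: N:wait,E:car1-GO,S:wait,W:empty | queues: N=0 E=1 S=0 W=0
Step 5 [EW]: N:wait,E:car3-GO,S:wait,W:empty | queues: N=0 E=0 S=0 W=0

N: empty
E: empty
S: empty
W: empty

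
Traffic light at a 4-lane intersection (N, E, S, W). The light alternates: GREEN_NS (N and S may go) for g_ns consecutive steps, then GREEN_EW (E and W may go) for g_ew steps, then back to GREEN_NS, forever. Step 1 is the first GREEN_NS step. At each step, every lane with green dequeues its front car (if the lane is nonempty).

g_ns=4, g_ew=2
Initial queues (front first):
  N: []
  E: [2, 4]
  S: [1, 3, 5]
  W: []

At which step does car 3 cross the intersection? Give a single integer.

Step 1 [NS]: N:empty,E:wait,S:car1-GO,W:wait | queues: N=0 E=2 S=2 W=0
Step 2 [NS]: N:empty,E:wait,S:car3-GO,W:wait | queues: N=0 E=2 S=1 W=0
Step 3 [NS]: N:empty,E:wait,S:car5-GO,W:wait | queues: N=0 E=2 S=0 W=0
Step 4 [NS]: N:empty,E:wait,S:empty,W:wait | queues: N=0 E=2 S=0 W=0
Step 5 [EW]: N:wait,E:car2-GO,S:wait,W:empty | queues: N=0 E=1 S=0 W=0
Step 6 [EW]: N:wait,E:car4-GO,S:wait,W:empty | queues: N=0 E=0 S=0 W=0
Car 3 crosses at step 2

2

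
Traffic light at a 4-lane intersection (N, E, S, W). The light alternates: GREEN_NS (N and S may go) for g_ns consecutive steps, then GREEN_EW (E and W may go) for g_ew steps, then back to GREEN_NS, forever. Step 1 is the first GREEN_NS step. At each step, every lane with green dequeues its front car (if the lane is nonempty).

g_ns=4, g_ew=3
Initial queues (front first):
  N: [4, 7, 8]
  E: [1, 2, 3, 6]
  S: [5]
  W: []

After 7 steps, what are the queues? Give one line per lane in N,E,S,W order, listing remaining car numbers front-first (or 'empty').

Step 1 [NS]: N:car4-GO,E:wait,S:car5-GO,W:wait | queues: N=2 E=4 S=0 W=0
Step 2 [NS]: N:car7-GO,E:wait,S:empty,W:wait | queues: N=1 E=4 S=0 W=0
Step 3 [NS]: N:car8-GO,E:wait,S:empty,W:wait | queues: N=0 E=4 S=0 W=0
Step 4 [NS]: N:empty,E:wait,S:empty,W:wait | queues: N=0 E=4 S=0 W=0
Step 5 [EW]: N:wait,E:car1-GO,S:wait,W:empty | queues: N=0 E=3 S=0 W=0
Step 6 [EW]: N:wait,E:car2-GO,S:wait,W:empty | queues: N=0 E=2 S=0 W=0
Step 7 [EW]: N:wait,E:car3-GO,S:wait,W:empty | queues: N=0 E=1 S=0 W=0

N: empty
E: 6
S: empty
W: empty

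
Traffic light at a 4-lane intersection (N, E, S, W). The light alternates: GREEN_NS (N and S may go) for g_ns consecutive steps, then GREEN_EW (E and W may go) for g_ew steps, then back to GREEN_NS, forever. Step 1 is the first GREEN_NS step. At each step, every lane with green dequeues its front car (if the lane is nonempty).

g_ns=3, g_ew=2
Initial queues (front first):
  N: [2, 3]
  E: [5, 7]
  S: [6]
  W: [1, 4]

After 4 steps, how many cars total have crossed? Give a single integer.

Answer: 5

Derivation:
Step 1 [NS]: N:car2-GO,E:wait,S:car6-GO,W:wait | queues: N=1 E=2 S=0 W=2
Step 2 [NS]: N:car3-GO,E:wait,S:empty,W:wait | queues: N=0 E=2 S=0 W=2
Step 3 [NS]: N:empty,E:wait,S:empty,W:wait | queues: N=0 E=2 S=0 W=2
Step 4 [EW]: N:wait,E:car5-GO,S:wait,W:car1-GO | queues: N=0 E=1 S=0 W=1
Cars crossed by step 4: 5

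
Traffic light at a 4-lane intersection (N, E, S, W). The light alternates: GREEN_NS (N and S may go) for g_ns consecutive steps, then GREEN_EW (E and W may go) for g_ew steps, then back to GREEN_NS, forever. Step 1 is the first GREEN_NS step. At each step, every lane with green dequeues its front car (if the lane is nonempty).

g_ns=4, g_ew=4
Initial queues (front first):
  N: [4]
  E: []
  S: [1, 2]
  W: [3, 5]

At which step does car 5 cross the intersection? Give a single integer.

Step 1 [NS]: N:car4-GO,E:wait,S:car1-GO,W:wait | queues: N=0 E=0 S=1 W=2
Step 2 [NS]: N:empty,E:wait,S:car2-GO,W:wait | queues: N=0 E=0 S=0 W=2
Step 3 [NS]: N:empty,E:wait,S:empty,W:wait | queues: N=0 E=0 S=0 W=2
Step 4 [NS]: N:empty,E:wait,S:empty,W:wait | queues: N=0 E=0 S=0 W=2
Step 5 [EW]: N:wait,E:empty,S:wait,W:car3-GO | queues: N=0 E=0 S=0 W=1
Step 6 [EW]: N:wait,E:empty,S:wait,W:car5-GO | queues: N=0 E=0 S=0 W=0
Car 5 crosses at step 6

6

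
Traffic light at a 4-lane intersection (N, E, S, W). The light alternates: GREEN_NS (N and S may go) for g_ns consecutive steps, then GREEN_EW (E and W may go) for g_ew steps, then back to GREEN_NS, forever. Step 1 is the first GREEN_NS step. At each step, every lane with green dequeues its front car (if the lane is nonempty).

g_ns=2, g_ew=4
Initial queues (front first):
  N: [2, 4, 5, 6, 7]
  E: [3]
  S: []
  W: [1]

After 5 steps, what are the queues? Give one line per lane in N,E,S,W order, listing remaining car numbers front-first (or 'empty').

Step 1 [NS]: N:car2-GO,E:wait,S:empty,W:wait | queues: N=4 E=1 S=0 W=1
Step 2 [NS]: N:car4-GO,E:wait,S:empty,W:wait | queues: N=3 E=1 S=0 W=1
Step 3 [EW]: N:wait,E:car3-GO,S:wait,W:car1-GO | queues: N=3 E=0 S=0 W=0
Step 4 [EW]: N:wait,E:empty,S:wait,W:empty | queues: N=3 E=0 S=0 W=0
Step 5 [EW]: N:wait,E:empty,S:wait,W:empty | queues: N=3 E=0 S=0 W=0

N: 5 6 7
E: empty
S: empty
W: empty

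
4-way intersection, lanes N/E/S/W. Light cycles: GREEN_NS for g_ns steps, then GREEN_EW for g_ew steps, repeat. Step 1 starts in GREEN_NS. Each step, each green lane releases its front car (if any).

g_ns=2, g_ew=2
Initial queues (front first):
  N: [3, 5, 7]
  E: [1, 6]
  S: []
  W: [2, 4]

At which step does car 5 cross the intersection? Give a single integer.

Step 1 [NS]: N:car3-GO,E:wait,S:empty,W:wait | queues: N=2 E=2 S=0 W=2
Step 2 [NS]: N:car5-GO,E:wait,S:empty,W:wait | queues: N=1 E=2 S=0 W=2
Step 3 [EW]: N:wait,E:car1-GO,S:wait,W:car2-GO | queues: N=1 E=1 S=0 W=1
Step 4 [EW]: N:wait,E:car6-GO,S:wait,W:car4-GO | queues: N=1 E=0 S=0 W=0
Step 5 [NS]: N:car7-GO,E:wait,S:empty,W:wait | queues: N=0 E=0 S=0 W=0
Car 5 crosses at step 2

2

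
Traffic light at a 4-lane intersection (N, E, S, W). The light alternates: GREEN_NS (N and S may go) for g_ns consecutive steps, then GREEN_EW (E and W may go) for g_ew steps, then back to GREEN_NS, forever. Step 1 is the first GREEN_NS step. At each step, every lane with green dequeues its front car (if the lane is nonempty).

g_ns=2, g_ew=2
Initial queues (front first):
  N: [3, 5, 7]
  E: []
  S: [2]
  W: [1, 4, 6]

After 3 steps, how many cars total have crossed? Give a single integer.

Step 1 [NS]: N:car3-GO,E:wait,S:car2-GO,W:wait | queues: N=2 E=0 S=0 W=3
Step 2 [NS]: N:car5-GO,E:wait,S:empty,W:wait | queues: N=1 E=0 S=0 W=3
Step 3 [EW]: N:wait,E:empty,S:wait,W:car1-GO | queues: N=1 E=0 S=0 W=2
Cars crossed by step 3: 4

Answer: 4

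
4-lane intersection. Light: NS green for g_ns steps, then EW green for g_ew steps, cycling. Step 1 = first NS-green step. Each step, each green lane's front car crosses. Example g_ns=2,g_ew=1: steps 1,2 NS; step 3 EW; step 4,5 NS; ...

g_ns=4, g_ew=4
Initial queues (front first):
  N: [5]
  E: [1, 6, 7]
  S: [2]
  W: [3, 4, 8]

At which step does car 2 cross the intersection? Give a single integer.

Step 1 [NS]: N:car5-GO,E:wait,S:car2-GO,W:wait | queues: N=0 E=3 S=0 W=3
Step 2 [NS]: N:empty,E:wait,S:empty,W:wait | queues: N=0 E=3 S=0 W=3
Step 3 [NS]: N:empty,E:wait,S:empty,W:wait | queues: N=0 E=3 S=0 W=3
Step 4 [NS]: N:empty,E:wait,S:empty,W:wait | queues: N=0 E=3 S=0 W=3
Step 5 [EW]: N:wait,E:car1-GO,S:wait,W:car3-GO | queues: N=0 E=2 S=0 W=2
Step 6 [EW]: N:wait,E:car6-GO,S:wait,W:car4-GO | queues: N=0 E=1 S=0 W=1
Step 7 [EW]: N:wait,E:car7-GO,S:wait,W:car8-GO | queues: N=0 E=0 S=0 W=0
Car 2 crosses at step 1

1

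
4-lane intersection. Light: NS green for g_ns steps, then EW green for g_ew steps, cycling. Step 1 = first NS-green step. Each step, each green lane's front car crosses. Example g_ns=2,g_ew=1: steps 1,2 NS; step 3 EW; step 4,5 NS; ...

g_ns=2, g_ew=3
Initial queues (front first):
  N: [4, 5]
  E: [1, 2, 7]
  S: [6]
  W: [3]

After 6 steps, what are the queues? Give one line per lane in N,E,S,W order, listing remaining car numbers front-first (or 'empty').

Step 1 [NS]: N:car4-GO,E:wait,S:car6-GO,W:wait | queues: N=1 E=3 S=0 W=1
Step 2 [NS]: N:car5-GO,E:wait,S:empty,W:wait | queues: N=0 E=3 S=0 W=1
Step 3 [EW]: N:wait,E:car1-GO,S:wait,W:car3-GO | queues: N=0 E=2 S=0 W=0
Step 4 [EW]: N:wait,E:car2-GO,S:wait,W:empty | queues: N=0 E=1 S=0 W=0
Step 5 [EW]: N:wait,E:car7-GO,S:wait,W:empty | queues: N=0 E=0 S=0 W=0

N: empty
E: empty
S: empty
W: empty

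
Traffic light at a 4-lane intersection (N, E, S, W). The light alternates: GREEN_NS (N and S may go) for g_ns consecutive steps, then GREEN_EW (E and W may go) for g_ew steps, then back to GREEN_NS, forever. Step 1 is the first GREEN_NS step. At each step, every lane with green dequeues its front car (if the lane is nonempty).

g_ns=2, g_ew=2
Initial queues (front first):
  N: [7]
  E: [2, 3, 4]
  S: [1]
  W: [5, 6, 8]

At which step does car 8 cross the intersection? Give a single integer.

Step 1 [NS]: N:car7-GO,E:wait,S:car1-GO,W:wait | queues: N=0 E=3 S=0 W=3
Step 2 [NS]: N:empty,E:wait,S:empty,W:wait | queues: N=0 E=3 S=0 W=3
Step 3 [EW]: N:wait,E:car2-GO,S:wait,W:car5-GO | queues: N=0 E=2 S=0 W=2
Step 4 [EW]: N:wait,E:car3-GO,S:wait,W:car6-GO | queues: N=0 E=1 S=0 W=1
Step 5 [NS]: N:empty,E:wait,S:empty,W:wait | queues: N=0 E=1 S=0 W=1
Step 6 [NS]: N:empty,E:wait,S:empty,W:wait | queues: N=0 E=1 S=0 W=1
Step 7 [EW]: N:wait,E:car4-GO,S:wait,W:car8-GO | queues: N=0 E=0 S=0 W=0
Car 8 crosses at step 7

7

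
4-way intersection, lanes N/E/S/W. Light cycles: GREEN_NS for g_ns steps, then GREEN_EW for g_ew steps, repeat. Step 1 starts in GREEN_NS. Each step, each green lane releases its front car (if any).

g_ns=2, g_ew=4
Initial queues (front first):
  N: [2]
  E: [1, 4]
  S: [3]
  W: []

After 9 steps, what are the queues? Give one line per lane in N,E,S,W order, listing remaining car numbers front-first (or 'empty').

Step 1 [NS]: N:car2-GO,E:wait,S:car3-GO,W:wait | queues: N=0 E=2 S=0 W=0
Step 2 [NS]: N:empty,E:wait,S:empty,W:wait | queues: N=0 E=2 S=0 W=0
Step 3 [EW]: N:wait,E:car1-GO,S:wait,W:empty | queues: N=0 E=1 S=0 W=0
Step 4 [EW]: N:wait,E:car4-GO,S:wait,W:empty | queues: N=0 E=0 S=0 W=0

N: empty
E: empty
S: empty
W: empty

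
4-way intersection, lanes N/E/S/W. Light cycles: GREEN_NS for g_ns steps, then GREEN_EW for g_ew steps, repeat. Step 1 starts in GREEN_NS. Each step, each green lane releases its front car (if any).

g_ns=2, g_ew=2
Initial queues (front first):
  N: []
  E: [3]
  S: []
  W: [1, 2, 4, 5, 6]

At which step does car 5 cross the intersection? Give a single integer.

Step 1 [NS]: N:empty,E:wait,S:empty,W:wait | queues: N=0 E=1 S=0 W=5
Step 2 [NS]: N:empty,E:wait,S:empty,W:wait | queues: N=0 E=1 S=0 W=5
Step 3 [EW]: N:wait,E:car3-GO,S:wait,W:car1-GO | queues: N=0 E=0 S=0 W=4
Step 4 [EW]: N:wait,E:empty,S:wait,W:car2-GO | queues: N=0 E=0 S=0 W=3
Step 5 [NS]: N:empty,E:wait,S:empty,W:wait | queues: N=0 E=0 S=0 W=3
Step 6 [NS]: N:empty,E:wait,S:empty,W:wait | queues: N=0 E=0 S=0 W=3
Step 7 [EW]: N:wait,E:empty,S:wait,W:car4-GO | queues: N=0 E=0 S=0 W=2
Step 8 [EW]: N:wait,E:empty,S:wait,W:car5-GO | queues: N=0 E=0 S=0 W=1
Step 9 [NS]: N:empty,E:wait,S:empty,W:wait | queues: N=0 E=0 S=0 W=1
Step 10 [NS]: N:empty,E:wait,S:empty,W:wait | queues: N=0 E=0 S=0 W=1
Step 11 [EW]: N:wait,E:empty,S:wait,W:car6-GO | queues: N=0 E=0 S=0 W=0
Car 5 crosses at step 8

8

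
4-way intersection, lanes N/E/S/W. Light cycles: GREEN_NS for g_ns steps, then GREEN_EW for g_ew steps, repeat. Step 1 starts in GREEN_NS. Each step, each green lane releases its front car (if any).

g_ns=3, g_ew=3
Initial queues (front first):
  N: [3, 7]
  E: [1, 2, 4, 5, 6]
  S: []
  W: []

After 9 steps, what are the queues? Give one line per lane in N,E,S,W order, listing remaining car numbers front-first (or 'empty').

Step 1 [NS]: N:car3-GO,E:wait,S:empty,W:wait | queues: N=1 E=5 S=0 W=0
Step 2 [NS]: N:car7-GO,E:wait,S:empty,W:wait | queues: N=0 E=5 S=0 W=0
Step 3 [NS]: N:empty,E:wait,S:empty,W:wait | queues: N=0 E=5 S=0 W=0
Step 4 [EW]: N:wait,E:car1-GO,S:wait,W:empty | queues: N=0 E=4 S=0 W=0
Step 5 [EW]: N:wait,E:car2-GO,S:wait,W:empty | queues: N=0 E=3 S=0 W=0
Step 6 [EW]: N:wait,E:car4-GO,S:wait,W:empty | queues: N=0 E=2 S=0 W=0
Step 7 [NS]: N:empty,E:wait,S:empty,W:wait | queues: N=0 E=2 S=0 W=0
Step 8 [NS]: N:empty,E:wait,S:empty,W:wait | queues: N=0 E=2 S=0 W=0
Step 9 [NS]: N:empty,E:wait,S:empty,W:wait | queues: N=0 E=2 S=0 W=0

N: empty
E: 5 6
S: empty
W: empty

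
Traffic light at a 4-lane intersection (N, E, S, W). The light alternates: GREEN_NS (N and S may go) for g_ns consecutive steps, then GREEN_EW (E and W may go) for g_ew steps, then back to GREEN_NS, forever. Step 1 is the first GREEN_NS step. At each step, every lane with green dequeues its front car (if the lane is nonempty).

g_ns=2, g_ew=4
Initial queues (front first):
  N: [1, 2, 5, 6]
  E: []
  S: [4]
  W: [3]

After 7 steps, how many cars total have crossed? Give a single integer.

Step 1 [NS]: N:car1-GO,E:wait,S:car4-GO,W:wait | queues: N=3 E=0 S=0 W=1
Step 2 [NS]: N:car2-GO,E:wait,S:empty,W:wait | queues: N=2 E=0 S=0 W=1
Step 3 [EW]: N:wait,E:empty,S:wait,W:car3-GO | queues: N=2 E=0 S=0 W=0
Step 4 [EW]: N:wait,E:empty,S:wait,W:empty | queues: N=2 E=0 S=0 W=0
Step 5 [EW]: N:wait,E:empty,S:wait,W:empty | queues: N=2 E=0 S=0 W=0
Step 6 [EW]: N:wait,E:empty,S:wait,W:empty | queues: N=2 E=0 S=0 W=0
Step 7 [NS]: N:car5-GO,E:wait,S:empty,W:wait | queues: N=1 E=0 S=0 W=0
Cars crossed by step 7: 5

Answer: 5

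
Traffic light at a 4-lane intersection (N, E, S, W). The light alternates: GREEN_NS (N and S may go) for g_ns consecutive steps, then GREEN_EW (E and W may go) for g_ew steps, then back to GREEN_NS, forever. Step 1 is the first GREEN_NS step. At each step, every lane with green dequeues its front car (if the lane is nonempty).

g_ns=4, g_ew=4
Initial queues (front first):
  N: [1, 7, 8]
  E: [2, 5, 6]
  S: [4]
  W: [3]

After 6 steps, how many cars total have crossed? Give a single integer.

Step 1 [NS]: N:car1-GO,E:wait,S:car4-GO,W:wait | queues: N=2 E=3 S=0 W=1
Step 2 [NS]: N:car7-GO,E:wait,S:empty,W:wait | queues: N=1 E=3 S=0 W=1
Step 3 [NS]: N:car8-GO,E:wait,S:empty,W:wait | queues: N=0 E=3 S=0 W=1
Step 4 [NS]: N:empty,E:wait,S:empty,W:wait | queues: N=0 E=3 S=0 W=1
Step 5 [EW]: N:wait,E:car2-GO,S:wait,W:car3-GO | queues: N=0 E=2 S=0 W=0
Step 6 [EW]: N:wait,E:car5-GO,S:wait,W:empty | queues: N=0 E=1 S=0 W=0
Cars crossed by step 6: 7

Answer: 7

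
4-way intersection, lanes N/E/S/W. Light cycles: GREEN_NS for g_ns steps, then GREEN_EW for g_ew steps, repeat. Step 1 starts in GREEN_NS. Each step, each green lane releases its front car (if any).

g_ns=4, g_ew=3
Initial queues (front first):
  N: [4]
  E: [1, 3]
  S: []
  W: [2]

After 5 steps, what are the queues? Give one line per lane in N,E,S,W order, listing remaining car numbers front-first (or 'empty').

Step 1 [NS]: N:car4-GO,E:wait,S:empty,W:wait | queues: N=0 E=2 S=0 W=1
Step 2 [NS]: N:empty,E:wait,S:empty,W:wait | queues: N=0 E=2 S=0 W=1
Step 3 [NS]: N:empty,E:wait,S:empty,W:wait | queues: N=0 E=2 S=0 W=1
Step 4 [NS]: N:empty,E:wait,S:empty,W:wait | queues: N=0 E=2 S=0 W=1
Step 5 [EW]: N:wait,E:car1-GO,S:wait,W:car2-GO | queues: N=0 E=1 S=0 W=0

N: empty
E: 3
S: empty
W: empty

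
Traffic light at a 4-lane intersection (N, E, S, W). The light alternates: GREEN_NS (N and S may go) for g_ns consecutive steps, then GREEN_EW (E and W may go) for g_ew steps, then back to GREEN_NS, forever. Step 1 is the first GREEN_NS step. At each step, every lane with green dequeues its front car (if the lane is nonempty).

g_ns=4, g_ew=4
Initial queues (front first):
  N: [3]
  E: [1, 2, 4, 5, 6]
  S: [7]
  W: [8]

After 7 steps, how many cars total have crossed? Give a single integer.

Step 1 [NS]: N:car3-GO,E:wait,S:car7-GO,W:wait | queues: N=0 E=5 S=0 W=1
Step 2 [NS]: N:empty,E:wait,S:empty,W:wait | queues: N=0 E=5 S=0 W=1
Step 3 [NS]: N:empty,E:wait,S:empty,W:wait | queues: N=0 E=5 S=0 W=1
Step 4 [NS]: N:empty,E:wait,S:empty,W:wait | queues: N=0 E=5 S=0 W=1
Step 5 [EW]: N:wait,E:car1-GO,S:wait,W:car8-GO | queues: N=0 E=4 S=0 W=0
Step 6 [EW]: N:wait,E:car2-GO,S:wait,W:empty | queues: N=0 E=3 S=0 W=0
Step 7 [EW]: N:wait,E:car4-GO,S:wait,W:empty | queues: N=0 E=2 S=0 W=0
Cars crossed by step 7: 6

Answer: 6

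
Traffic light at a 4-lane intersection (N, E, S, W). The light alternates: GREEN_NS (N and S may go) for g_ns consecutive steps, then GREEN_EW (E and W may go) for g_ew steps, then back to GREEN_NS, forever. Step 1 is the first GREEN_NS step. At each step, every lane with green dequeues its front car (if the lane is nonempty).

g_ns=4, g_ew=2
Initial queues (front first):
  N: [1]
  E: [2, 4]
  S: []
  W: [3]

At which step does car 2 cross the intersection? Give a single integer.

Step 1 [NS]: N:car1-GO,E:wait,S:empty,W:wait | queues: N=0 E=2 S=0 W=1
Step 2 [NS]: N:empty,E:wait,S:empty,W:wait | queues: N=0 E=2 S=0 W=1
Step 3 [NS]: N:empty,E:wait,S:empty,W:wait | queues: N=0 E=2 S=0 W=1
Step 4 [NS]: N:empty,E:wait,S:empty,W:wait | queues: N=0 E=2 S=0 W=1
Step 5 [EW]: N:wait,E:car2-GO,S:wait,W:car3-GO | queues: N=0 E=1 S=0 W=0
Step 6 [EW]: N:wait,E:car4-GO,S:wait,W:empty | queues: N=0 E=0 S=0 W=0
Car 2 crosses at step 5

5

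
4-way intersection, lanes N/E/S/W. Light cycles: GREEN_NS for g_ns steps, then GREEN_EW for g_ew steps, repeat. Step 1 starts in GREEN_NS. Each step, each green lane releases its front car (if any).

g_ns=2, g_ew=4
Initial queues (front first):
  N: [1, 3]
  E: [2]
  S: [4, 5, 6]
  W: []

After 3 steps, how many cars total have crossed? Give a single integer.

Answer: 5

Derivation:
Step 1 [NS]: N:car1-GO,E:wait,S:car4-GO,W:wait | queues: N=1 E=1 S=2 W=0
Step 2 [NS]: N:car3-GO,E:wait,S:car5-GO,W:wait | queues: N=0 E=1 S=1 W=0
Step 3 [EW]: N:wait,E:car2-GO,S:wait,W:empty | queues: N=0 E=0 S=1 W=0
Cars crossed by step 3: 5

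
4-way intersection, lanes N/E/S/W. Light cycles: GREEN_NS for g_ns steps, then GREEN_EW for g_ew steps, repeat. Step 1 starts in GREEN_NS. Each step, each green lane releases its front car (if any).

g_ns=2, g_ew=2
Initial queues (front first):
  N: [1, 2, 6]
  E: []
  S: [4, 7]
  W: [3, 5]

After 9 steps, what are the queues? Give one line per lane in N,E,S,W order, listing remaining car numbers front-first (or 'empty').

Step 1 [NS]: N:car1-GO,E:wait,S:car4-GO,W:wait | queues: N=2 E=0 S=1 W=2
Step 2 [NS]: N:car2-GO,E:wait,S:car7-GO,W:wait | queues: N=1 E=0 S=0 W=2
Step 3 [EW]: N:wait,E:empty,S:wait,W:car3-GO | queues: N=1 E=0 S=0 W=1
Step 4 [EW]: N:wait,E:empty,S:wait,W:car5-GO | queues: N=1 E=0 S=0 W=0
Step 5 [NS]: N:car6-GO,E:wait,S:empty,W:wait | queues: N=0 E=0 S=0 W=0

N: empty
E: empty
S: empty
W: empty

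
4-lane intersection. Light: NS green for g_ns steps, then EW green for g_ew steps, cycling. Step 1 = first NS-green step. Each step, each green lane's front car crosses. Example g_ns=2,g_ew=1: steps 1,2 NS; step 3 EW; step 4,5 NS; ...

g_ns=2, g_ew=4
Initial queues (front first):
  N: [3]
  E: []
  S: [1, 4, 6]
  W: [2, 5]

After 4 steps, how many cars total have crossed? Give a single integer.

Answer: 5

Derivation:
Step 1 [NS]: N:car3-GO,E:wait,S:car1-GO,W:wait | queues: N=0 E=0 S=2 W=2
Step 2 [NS]: N:empty,E:wait,S:car4-GO,W:wait | queues: N=0 E=0 S=1 W=2
Step 3 [EW]: N:wait,E:empty,S:wait,W:car2-GO | queues: N=0 E=0 S=1 W=1
Step 4 [EW]: N:wait,E:empty,S:wait,W:car5-GO | queues: N=0 E=0 S=1 W=0
Cars crossed by step 4: 5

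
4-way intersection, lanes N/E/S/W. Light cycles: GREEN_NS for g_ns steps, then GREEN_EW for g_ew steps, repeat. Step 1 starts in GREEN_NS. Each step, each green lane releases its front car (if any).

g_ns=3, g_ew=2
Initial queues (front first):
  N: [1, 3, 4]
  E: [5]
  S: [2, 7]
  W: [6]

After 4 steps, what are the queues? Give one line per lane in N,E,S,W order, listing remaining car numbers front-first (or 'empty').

Step 1 [NS]: N:car1-GO,E:wait,S:car2-GO,W:wait | queues: N=2 E=1 S=1 W=1
Step 2 [NS]: N:car3-GO,E:wait,S:car7-GO,W:wait | queues: N=1 E=1 S=0 W=1
Step 3 [NS]: N:car4-GO,E:wait,S:empty,W:wait | queues: N=0 E=1 S=0 W=1
Step 4 [EW]: N:wait,E:car5-GO,S:wait,W:car6-GO | queues: N=0 E=0 S=0 W=0

N: empty
E: empty
S: empty
W: empty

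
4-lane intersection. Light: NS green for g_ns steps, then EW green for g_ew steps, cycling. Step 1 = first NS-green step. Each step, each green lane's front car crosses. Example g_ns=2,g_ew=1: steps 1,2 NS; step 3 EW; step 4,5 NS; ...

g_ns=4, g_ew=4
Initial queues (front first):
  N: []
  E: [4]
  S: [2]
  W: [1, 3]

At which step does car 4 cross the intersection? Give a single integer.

Step 1 [NS]: N:empty,E:wait,S:car2-GO,W:wait | queues: N=0 E=1 S=0 W=2
Step 2 [NS]: N:empty,E:wait,S:empty,W:wait | queues: N=0 E=1 S=0 W=2
Step 3 [NS]: N:empty,E:wait,S:empty,W:wait | queues: N=0 E=1 S=0 W=2
Step 4 [NS]: N:empty,E:wait,S:empty,W:wait | queues: N=0 E=1 S=0 W=2
Step 5 [EW]: N:wait,E:car4-GO,S:wait,W:car1-GO | queues: N=0 E=0 S=0 W=1
Step 6 [EW]: N:wait,E:empty,S:wait,W:car3-GO | queues: N=0 E=0 S=0 W=0
Car 4 crosses at step 5

5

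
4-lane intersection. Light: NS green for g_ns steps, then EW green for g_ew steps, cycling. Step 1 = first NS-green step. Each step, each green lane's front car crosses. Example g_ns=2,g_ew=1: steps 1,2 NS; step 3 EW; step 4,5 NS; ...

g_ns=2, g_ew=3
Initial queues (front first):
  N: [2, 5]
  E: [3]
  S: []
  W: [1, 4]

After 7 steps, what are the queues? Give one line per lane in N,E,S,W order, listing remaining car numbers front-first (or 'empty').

Step 1 [NS]: N:car2-GO,E:wait,S:empty,W:wait | queues: N=1 E=1 S=0 W=2
Step 2 [NS]: N:car5-GO,E:wait,S:empty,W:wait | queues: N=0 E=1 S=0 W=2
Step 3 [EW]: N:wait,E:car3-GO,S:wait,W:car1-GO | queues: N=0 E=0 S=0 W=1
Step 4 [EW]: N:wait,E:empty,S:wait,W:car4-GO | queues: N=0 E=0 S=0 W=0

N: empty
E: empty
S: empty
W: empty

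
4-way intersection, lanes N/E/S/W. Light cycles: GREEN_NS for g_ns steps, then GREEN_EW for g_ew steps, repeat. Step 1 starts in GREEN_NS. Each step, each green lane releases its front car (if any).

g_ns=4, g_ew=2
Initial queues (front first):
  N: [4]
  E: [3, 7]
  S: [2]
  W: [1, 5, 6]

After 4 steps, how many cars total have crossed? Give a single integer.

Step 1 [NS]: N:car4-GO,E:wait,S:car2-GO,W:wait | queues: N=0 E=2 S=0 W=3
Step 2 [NS]: N:empty,E:wait,S:empty,W:wait | queues: N=0 E=2 S=0 W=3
Step 3 [NS]: N:empty,E:wait,S:empty,W:wait | queues: N=0 E=2 S=0 W=3
Step 4 [NS]: N:empty,E:wait,S:empty,W:wait | queues: N=0 E=2 S=0 W=3
Cars crossed by step 4: 2

Answer: 2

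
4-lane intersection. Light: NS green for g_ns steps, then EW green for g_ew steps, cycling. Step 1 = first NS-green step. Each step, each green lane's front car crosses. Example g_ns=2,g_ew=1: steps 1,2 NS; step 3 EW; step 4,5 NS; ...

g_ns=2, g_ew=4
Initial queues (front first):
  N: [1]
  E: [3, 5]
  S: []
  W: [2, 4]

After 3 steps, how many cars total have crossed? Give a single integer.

Step 1 [NS]: N:car1-GO,E:wait,S:empty,W:wait | queues: N=0 E=2 S=0 W=2
Step 2 [NS]: N:empty,E:wait,S:empty,W:wait | queues: N=0 E=2 S=0 W=2
Step 3 [EW]: N:wait,E:car3-GO,S:wait,W:car2-GO | queues: N=0 E=1 S=0 W=1
Cars crossed by step 3: 3

Answer: 3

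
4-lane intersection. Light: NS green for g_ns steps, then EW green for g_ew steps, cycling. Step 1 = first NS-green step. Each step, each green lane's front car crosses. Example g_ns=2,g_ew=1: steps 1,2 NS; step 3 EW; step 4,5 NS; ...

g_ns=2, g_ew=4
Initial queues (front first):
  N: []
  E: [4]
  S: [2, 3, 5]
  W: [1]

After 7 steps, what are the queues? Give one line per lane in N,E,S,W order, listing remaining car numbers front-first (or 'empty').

Step 1 [NS]: N:empty,E:wait,S:car2-GO,W:wait | queues: N=0 E=1 S=2 W=1
Step 2 [NS]: N:empty,E:wait,S:car3-GO,W:wait | queues: N=0 E=1 S=1 W=1
Step 3 [EW]: N:wait,E:car4-GO,S:wait,W:car1-GO | queues: N=0 E=0 S=1 W=0
Step 4 [EW]: N:wait,E:empty,S:wait,W:empty | queues: N=0 E=0 S=1 W=0
Step 5 [EW]: N:wait,E:empty,S:wait,W:empty | queues: N=0 E=0 S=1 W=0
Step 6 [EW]: N:wait,E:empty,S:wait,W:empty | queues: N=0 E=0 S=1 W=0
Step 7 [NS]: N:empty,E:wait,S:car5-GO,W:wait | queues: N=0 E=0 S=0 W=0

N: empty
E: empty
S: empty
W: empty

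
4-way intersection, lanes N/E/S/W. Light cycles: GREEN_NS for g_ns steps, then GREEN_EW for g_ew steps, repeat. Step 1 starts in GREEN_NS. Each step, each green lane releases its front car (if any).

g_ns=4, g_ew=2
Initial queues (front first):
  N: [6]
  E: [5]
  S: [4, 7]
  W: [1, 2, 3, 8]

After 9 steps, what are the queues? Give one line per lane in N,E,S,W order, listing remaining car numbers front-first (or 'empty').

Step 1 [NS]: N:car6-GO,E:wait,S:car4-GO,W:wait | queues: N=0 E=1 S=1 W=4
Step 2 [NS]: N:empty,E:wait,S:car7-GO,W:wait | queues: N=0 E=1 S=0 W=4
Step 3 [NS]: N:empty,E:wait,S:empty,W:wait | queues: N=0 E=1 S=0 W=4
Step 4 [NS]: N:empty,E:wait,S:empty,W:wait | queues: N=0 E=1 S=0 W=4
Step 5 [EW]: N:wait,E:car5-GO,S:wait,W:car1-GO | queues: N=0 E=0 S=0 W=3
Step 6 [EW]: N:wait,E:empty,S:wait,W:car2-GO | queues: N=0 E=0 S=0 W=2
Step 7 [NS]: N:empty,E:wait,S:empty,W:wait | queues: N=0 E=0 S=0 W=2
Step 8 [NS]: N:empty,E:wait,S:empty,W:wait | queues: N=0 E=0 S=0 W=2
Step 9 [NS]: N:empty,E:wait,S:empty,W:wait | queues: N=0 E=0 S=0 W=2

N: empty
E: empty
S: empty
W: 3 8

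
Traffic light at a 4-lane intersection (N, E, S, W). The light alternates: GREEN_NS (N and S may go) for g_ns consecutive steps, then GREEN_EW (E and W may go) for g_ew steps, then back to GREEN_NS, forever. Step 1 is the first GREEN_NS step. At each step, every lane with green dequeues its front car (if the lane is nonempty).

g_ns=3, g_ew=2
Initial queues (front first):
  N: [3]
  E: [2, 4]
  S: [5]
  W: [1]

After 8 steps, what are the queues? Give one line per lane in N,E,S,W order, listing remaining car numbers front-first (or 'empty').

Step 1 [NS]: N:car3-GO,E:wait,S:car5-GO,W:wait | queues: N=0 E=2 S=0 W=1
Step 2 [NS]: N:empty,E:wait,S:empty,W:wait | queues: N=0 E=2 S=0 W=1
Step 3 [NS]: N:empty,E:wait,S:empty,W:wait | queues: N=0 E=2 S=0 W=1
Step 4 [EW]: N:wait,E:car2-GO,S:wait,W:car1-GO | queues: N=0 E=1 S=0 W=0
Step 5 [EW]: N:wait,E:car4-GO,S:wait,W:empty | queues: N=0 E=0 S=0 W=0

N: empty
E: empty
S: empty
W: empty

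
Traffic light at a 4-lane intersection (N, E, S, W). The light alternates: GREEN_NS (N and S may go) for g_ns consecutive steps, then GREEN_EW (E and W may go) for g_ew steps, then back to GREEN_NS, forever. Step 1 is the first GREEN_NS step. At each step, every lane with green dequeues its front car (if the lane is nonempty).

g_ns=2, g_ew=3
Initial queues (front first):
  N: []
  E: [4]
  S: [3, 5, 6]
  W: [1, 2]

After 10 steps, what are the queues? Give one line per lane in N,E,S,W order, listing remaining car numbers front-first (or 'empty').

Step 1 [NS]: N:empty,E:wait,S:car3-GO,W:wait | queues: N=0 E=1 S=2 W=2
Step 2 [NS]: N:empty,E:wait,S:car5-GO,W:wait | queues: N=0 E=1 S=1 W=2
Step 3 [EW]: N:wait,E:car4-GO,S:wait,W:car1-GO | queues: N=0 E=0 S=1 W=1
Step 4 [EW]: N:wait,E:empty,S:wait,W:car2-GO | queues: N=0 E=0 S=1 W=0
Step 5 [EW]: N:wait,E:empty,S:wait,W:empty | queues: N=0 E=0 S=1 W=0
Step 6 [NS]: N:empty,E:wait,S:car6-GO,W:wait | queues: N=0 E=0 S=0 W=0

N: empty
E: empty
S: empty
W: empty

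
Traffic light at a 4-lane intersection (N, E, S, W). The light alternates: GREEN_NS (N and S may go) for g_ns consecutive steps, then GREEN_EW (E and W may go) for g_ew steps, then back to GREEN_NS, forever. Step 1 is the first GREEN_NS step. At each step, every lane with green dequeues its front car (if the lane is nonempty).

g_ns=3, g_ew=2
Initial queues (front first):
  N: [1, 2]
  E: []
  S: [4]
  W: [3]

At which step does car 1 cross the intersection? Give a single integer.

Step 1 [NS]: N:car1-GO,E:wait,S:car4-GO,W:wait | queues: N=1 E=0 S=0 W=1
Step 2 [NS]: N:car2-GO,E:wait,S:empty,W:wait | queues: N=0 E=0 S=0 W=1
Step 3 [NS]: N:empty,E:wait,S:empty,W:wait | queues: N=0 E=0 S=0 W=1
Step 4 [EW]: N:wait,E:empty,S:wait,W:car3-GO | queues: N=0 E=0 S=0 W=0
Car 1 crosses at step 1

1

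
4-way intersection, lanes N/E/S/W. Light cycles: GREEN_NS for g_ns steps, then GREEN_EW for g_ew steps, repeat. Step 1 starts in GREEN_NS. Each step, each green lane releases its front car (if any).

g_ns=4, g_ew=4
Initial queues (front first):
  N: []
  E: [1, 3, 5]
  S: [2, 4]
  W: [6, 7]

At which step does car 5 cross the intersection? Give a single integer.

Step 1 [NS]: N:empty,E:wait,S:car2-GO,W:wait | queues: N=0 E=3 S=1 W=2
Step 2 [NS]: N:empty,E:wait,S:car4-GO,W:wait | queues: N=0 E=3 S=0 W=2
Step 3 [NS]: N:empty,E:wait,S:empty,W:wait | queues: N=0 E=3 S=0 W=2
Step 4 [NS]: N:empty,E:wait,S:empty,W:wait | queues: N=0 E=3 S=0 W=2
Step 5 [EW]: N:wait,E:car1-GO,S:wait,W:car6-GO | queues: N=0 E=2 S=0 W=1
Step 6 [EW]: N:wait,E:car3-GO,S:wait,W:car7-GO | queues: N=0 E=1 S=0 W=0
Step 7 [EW]: N:wait,E:car5-GO,S:wait,W:empty | queues: N=0 E=0 S=0 W=0
Car 5 crosses at step 7

7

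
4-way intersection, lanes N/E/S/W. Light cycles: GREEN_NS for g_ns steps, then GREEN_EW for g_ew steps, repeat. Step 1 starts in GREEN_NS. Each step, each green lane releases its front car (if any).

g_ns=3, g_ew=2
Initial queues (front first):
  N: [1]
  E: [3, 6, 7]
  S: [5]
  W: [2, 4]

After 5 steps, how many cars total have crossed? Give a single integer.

Step 1 [NS]: N:car1-GO,E:wait,S:car5-GO,W:wait | queues: N=0 E=3 S=0 W=2
Step 2 [NS]: N:empty,E:wait,S:empty,W:wait | queues: N=0 E=3 S=0 W=2
Step 3 [NS]: N:empty,E:wait,S:empty,W:wait | queues: N=0 E=3 S=0 W=2
Step 4 [EW]: N:wait,E:car3-GO,S:wait,W:car2-GO | queues: N=0 E=2 S=0 W=1
Step 5 [EW]: N:wait,E:car6-GO,S:wait,W:car4-GO | queues: N=0 E=1 S=0 W=0
Cars crossed by step 5: 6

Answer: 6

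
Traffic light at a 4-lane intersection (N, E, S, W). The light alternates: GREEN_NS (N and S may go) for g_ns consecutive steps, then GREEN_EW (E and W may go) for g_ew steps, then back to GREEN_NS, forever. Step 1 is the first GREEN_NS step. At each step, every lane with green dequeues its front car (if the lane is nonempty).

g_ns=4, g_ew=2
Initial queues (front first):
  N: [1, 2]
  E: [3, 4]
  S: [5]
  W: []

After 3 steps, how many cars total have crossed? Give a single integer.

Step 1 [NS]: N:car1-GO,E:wait,S:car5-GO,W:wait | queues: N=1 E=2 S=0 W=0
Step 2 [NS]: N:car2-GO,E:wait,S:empty,W:wait | queues: N=0 E=2 S=0 W=0
Step 3 [NS]: N:empty,E:wait,S:empty,W:wait | queues: N=0 E=2 S=0 W=0
Cars crossed by step 3: 3

Answer: 3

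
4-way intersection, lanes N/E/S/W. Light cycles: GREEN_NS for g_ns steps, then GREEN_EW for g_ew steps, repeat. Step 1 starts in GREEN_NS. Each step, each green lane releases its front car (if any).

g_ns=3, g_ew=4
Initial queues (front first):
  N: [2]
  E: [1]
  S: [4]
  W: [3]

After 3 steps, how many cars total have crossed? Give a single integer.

Step 1 [NS]: N:car2-GO,E:wait,S:car4-GO,W:wait | queues: N=0 E=1 S=0 W=1
Step 2 [NS]: N:empty,E:wait,S:empty,W:wait | queues: N=0 E=1 S=0 W=1
Step 3 [NS]: N:empty,E:wait,S:empty,W:wait | queues: N=0 E=1 S=0 W=1
Cars crossed by step 3: 2

Answer: 2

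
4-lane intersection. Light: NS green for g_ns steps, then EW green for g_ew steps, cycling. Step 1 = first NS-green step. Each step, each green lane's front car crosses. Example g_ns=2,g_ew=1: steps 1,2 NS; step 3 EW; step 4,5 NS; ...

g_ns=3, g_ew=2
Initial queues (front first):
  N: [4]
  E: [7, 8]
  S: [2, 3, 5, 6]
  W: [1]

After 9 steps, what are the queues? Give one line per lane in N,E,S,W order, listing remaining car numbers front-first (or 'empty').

Step 1 [NS]: N:car4-GO,E:wait,S:car2-GO,W:wait | queues: N=0 E=2 S=3 W=1
Step 2 [NS]: N:empty,E:wait,S:car3-GO,W:wait | queues: N=0 E=2 S=2 W=1
Step 3 [NS]: N:empty,E:wait,S:car5-GO,W:wait | queues: N=0 E=2 S=1 W=1
Step 4 [EW]: N:wait,E:car7-GO,S:wait,W:car1-GO | queues: N=0 E=1 S=1 W=0
Step 5 [EW]: N:wait,E:car8-GO,S:wait,W:empty | queues: N=0 E=0 S=1 W=0
Step 6 [NS]: N:empty,E:wait,S:car6-GO,W:wait | queues: N=0 E=0 S=0 W=0

N: empty
E: empty
S: empty
W: empty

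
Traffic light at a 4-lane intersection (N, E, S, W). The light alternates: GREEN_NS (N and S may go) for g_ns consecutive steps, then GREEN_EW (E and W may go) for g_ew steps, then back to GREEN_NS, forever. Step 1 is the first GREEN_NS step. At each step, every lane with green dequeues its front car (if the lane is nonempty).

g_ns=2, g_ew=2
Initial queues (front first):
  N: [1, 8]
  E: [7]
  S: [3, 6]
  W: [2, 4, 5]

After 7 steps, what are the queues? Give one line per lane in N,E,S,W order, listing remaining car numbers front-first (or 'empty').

Step 1 [NS]: N:car1-GO,E:wait,S:car3-GO,W:wait | queues: N=1 E=1 S=1 W=3
Step 2 [NS]: N:car8-GO,E:wait,S:car6-GO,W:wait | queues: N=0 E=1 S=0 W=3
Step 3 [EW]: N:wait,E:car7-GO,S:wait,W:car2-GO | queues: N=0 E=0 S=0 W=2
Step 4 [EW]: N:wait,E:empty,S:wait,W:car4-GO | queues: N=0 E=0 S=0 W=1
Step 5 [NS]: N:empty,E:wait,S:empty,W:wait | queues: N=0 E=0 S=0 W=1
Step 6 [NS]: N:empty,E:wait,S:empty,W:wait | queues: N=0 E=0 S=0 W=1
Step 7 [EW]: N:wait,E:empty,S:wait,W:car5-GO | queues: N=0 E=0 S=0 W=0

N: empty
E: empty
S: empty
W: empty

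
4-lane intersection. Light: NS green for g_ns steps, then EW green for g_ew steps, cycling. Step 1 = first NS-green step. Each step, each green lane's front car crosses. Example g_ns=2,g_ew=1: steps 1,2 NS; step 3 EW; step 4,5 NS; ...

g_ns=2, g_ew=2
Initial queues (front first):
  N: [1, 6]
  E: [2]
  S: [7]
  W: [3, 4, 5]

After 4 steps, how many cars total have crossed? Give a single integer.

Step 1 [NS]: N:car1-GO,E:wait,S:car7-GO,W:wait | queues: N=1 E=1 S=0 W=3
Step 2 [NS]: N:car6-GO,E:wait,S:empty,W:wait | queues: N=0 E=1 S=0 W=3
Step 3 [EW]: N:wait,E:car2-GO,S:wait,W:car3-GO | queues: N=0 E=0 S=0 W=2
Step 4 [EW]: N:wait,E:empty,S:wait,W:car4-GO | queues: N=0 E=0 S=0 W=1
Cars crossed by step 4: 6

Answer: 6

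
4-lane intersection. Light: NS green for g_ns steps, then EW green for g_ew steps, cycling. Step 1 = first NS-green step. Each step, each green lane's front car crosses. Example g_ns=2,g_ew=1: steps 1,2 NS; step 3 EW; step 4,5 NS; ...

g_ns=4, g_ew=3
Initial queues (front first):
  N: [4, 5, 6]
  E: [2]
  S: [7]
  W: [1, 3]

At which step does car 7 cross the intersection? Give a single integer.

Step 1 [NS]: N:car4-GO,E:wait,S:car7-GO,W:wait | queues: N=2 E=1 S=0 W=2
Step 2 [NS]: N:car5-GO,E:wait,S:empty,W:wait | queues: N=1 E=1 S=0 W=2
Step 3 [NS]: N:car6-GO,E:wait,S:empty,W:wait | queues: N=0 E=1 S=0 W=2
Step 4 [NS]: N:empty,E:wait,S:empty,W:wait | queues: N=0 E=1 S=0 W=2
Step 5 [EW]: N:wait,E:car2-GO,S:wait,W:car1-GO | queues: N=0 E=0 S=0 W=1
Step 6 [EW]: N:wait,E:empty,S:wait,W:car3-GO | queues: N=0 E=0 S=0 W=0
Car 7 crosses at step 1

1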